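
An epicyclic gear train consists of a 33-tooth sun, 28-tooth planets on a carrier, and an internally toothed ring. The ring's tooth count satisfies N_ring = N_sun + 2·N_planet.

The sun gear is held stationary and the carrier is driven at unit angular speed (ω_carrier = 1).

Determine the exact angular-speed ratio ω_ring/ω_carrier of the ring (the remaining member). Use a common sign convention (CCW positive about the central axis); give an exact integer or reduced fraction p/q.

N_ring = 33 + 2·28 = 89
33(ω_s−ω_c) = −89(ω_r−ω_c),  ω_s=0, ω_c=1
ω_r = 1 − (33/89)(0−1) = 122/89
ω_r/ω_c = 122/89

122/89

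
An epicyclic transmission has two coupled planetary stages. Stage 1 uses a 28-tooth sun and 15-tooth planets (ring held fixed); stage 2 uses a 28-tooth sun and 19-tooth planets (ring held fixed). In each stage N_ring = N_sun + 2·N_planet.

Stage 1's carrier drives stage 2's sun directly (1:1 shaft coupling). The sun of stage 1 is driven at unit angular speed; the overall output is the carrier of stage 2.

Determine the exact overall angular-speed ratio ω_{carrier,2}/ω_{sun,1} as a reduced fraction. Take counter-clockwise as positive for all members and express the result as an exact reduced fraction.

Stage 1: N_ring = 28 + 2·15 = 58
Stage 1: 28(ω_s−ω_c) = −58(ω_r−ω_c),  ω_r=0, ω_s=1
Stage 1: 28(1−ω_c) = −58(0−ω_c)  ⇒  86ω_c = 28  ⇒  ω_c = 14/43
  ⇒ ω_c¹/ω_s¹ = 14/43
Stage 2: N_ring = 28 + 2·19 = 66
Stage 2: 28(ω_s−ω_c) = −66(ω_r−ω_c),  ω_r=0, ω_s=1
Stage 2: 28(1−ω_c) = −66(0−ω_c)  ⇒  94ω_c = 28  ⇒  ω_c = 14/47
  ⇒ ω_c²/ω_s² = 14/47
Coupling ω_s² = ω_c¹ ⇒ overall = 14/43 × 14/47 = 196/2021

196/2021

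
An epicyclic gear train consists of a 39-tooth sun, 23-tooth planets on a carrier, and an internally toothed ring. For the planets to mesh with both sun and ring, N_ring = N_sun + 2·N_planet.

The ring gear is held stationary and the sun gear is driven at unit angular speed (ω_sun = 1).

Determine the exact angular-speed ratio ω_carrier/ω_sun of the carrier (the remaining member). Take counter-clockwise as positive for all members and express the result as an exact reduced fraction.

N_ring = 39 + 2·23 = 85
39(ω_s−ω_c) = −85(ω_r−ω_c),  ω_r=0, ω_s=1
39(1−ω_c) = −85(0−ω_c)  ⇒  124ω_c = 39  ⇒  ω_c = 39/124
ω_c/ω_s = 39/124

39/124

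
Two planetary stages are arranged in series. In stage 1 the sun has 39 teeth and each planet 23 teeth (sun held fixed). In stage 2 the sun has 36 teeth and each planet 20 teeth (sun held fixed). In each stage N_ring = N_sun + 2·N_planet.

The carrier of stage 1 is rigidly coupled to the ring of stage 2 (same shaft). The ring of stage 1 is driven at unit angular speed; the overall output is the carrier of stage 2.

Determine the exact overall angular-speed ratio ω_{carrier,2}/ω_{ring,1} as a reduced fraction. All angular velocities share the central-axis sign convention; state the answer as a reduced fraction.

1615/3472

Stage 1: N_ring = 39 + 2·23 = 85
Stage 1: 39(ω_s−ω_c) = −85(ω_r−ω_c),  ω_s=0, ω_r=1
Stage 1: 39(0−ω_c) = −85(1−ω_c)  ⇒  124ω_c = 85  ⇒  ω_c = 85/124
  ⇒ ω_c¹/ω_r¹ = 85/124
Stage 2: N_ring = 36 + 2·20 = 76
Stage 2: 36(ω_s−ω_c) = −76(ω_r−ω_c),  ω_s=0, ω_r=1
Stage 2: 36(0−ω_c) = −76(1−ω_c)  ⇒  112ω_c = 76  ⇒  ω_c = 19/28
  ⇒ ω_c²/ω_r² = 19/28
Coupling ω_r² = ω_c¹ ⇒ overall = 85/124 × 19/28 = 1615/3472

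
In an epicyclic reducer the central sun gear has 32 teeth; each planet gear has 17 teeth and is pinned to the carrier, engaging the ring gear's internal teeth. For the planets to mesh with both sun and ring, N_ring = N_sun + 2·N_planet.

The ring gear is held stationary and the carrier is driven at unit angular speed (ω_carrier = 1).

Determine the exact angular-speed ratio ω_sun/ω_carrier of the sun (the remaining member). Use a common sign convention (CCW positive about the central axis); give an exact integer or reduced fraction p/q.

N_ring = 32 + 2·17 = 66
32(ω_s−ω_c) = −66(ω_r−ω_c),  ω_r=0, ω_c=1
ω_s = 1 − (66/32)(0−1) = 49/16
ω_s/ω_c = 49/16

49/16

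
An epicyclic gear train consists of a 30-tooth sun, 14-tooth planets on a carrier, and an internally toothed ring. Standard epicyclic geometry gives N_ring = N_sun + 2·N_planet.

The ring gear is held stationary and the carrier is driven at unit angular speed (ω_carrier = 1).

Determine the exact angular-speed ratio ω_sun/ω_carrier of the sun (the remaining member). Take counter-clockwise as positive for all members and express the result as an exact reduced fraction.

44/15

N_ring = 30 + 2·14 = 58
30(ω_s−ω_c) = −58(ω_r−ω_c),  ω_r=0, ω_c=1
ω_s = 1 − (58/30)(0−1) = 44/15
ω_s/ω_c = 44/15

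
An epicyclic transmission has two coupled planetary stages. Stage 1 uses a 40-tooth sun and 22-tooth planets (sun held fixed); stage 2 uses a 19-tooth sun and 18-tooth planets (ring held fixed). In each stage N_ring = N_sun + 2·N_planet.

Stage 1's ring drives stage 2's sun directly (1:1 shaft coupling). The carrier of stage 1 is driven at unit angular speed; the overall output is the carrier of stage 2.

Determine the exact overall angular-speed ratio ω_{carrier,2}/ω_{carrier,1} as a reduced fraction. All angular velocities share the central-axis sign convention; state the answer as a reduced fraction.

Stage 1: N_ring = 40 + 2·22 = 84
Stage 1: 40(ω_s−ω_c) = −84(ω_r−ω_c),  ω_s=0, ω_c=1
Stage 1: ω_r = 1 − (40/84)(0−1) = 31/21
  ⇒ ω_r¹/ω_c¹ = 31/21
Stage 2: N_ring = 19 + 2·18 = 55
Stage 2: 19(ω_s−ω_c) = −55(ω_r−ω_c),  ω_r=0, ω_s=1
Stage 2: 19(1−ω_c) = −55(0−ω_c)  ⇒  74ω_c = 19  ⇒  ω_c = 19/74
  ⇒ ω_c²/ω_s² = 19/74
Coupling ω_s² = ω_r¹ ⇒ overall = 31/21 × 19/74 = 589/1554

589/1554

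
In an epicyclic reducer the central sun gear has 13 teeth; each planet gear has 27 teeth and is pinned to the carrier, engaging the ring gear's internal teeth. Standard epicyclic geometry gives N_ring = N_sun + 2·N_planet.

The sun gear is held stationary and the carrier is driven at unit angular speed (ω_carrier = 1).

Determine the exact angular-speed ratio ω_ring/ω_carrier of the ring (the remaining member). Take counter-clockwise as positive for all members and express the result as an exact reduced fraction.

80/67

N_ring = 13 + 2·27 = 67
13(ω_s−ω_c) = −67(ω_r−ω_c),  ω_s=0, ω_c=1
ω_r = 1 − (13/67)(0−1) = 80/67
ω_r/ω_c = 80/67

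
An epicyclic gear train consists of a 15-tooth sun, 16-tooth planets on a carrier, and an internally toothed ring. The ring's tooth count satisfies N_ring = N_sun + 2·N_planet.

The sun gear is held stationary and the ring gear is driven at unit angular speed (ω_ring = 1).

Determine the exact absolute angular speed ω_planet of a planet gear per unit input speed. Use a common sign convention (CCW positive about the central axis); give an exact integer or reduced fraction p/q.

N_ring = 15 + 2·16 = 47
15(ω_s−ω_c) = −47(ω_r−ω_c),  ω_s=0, ω_r=1
15(0−ω_c) = −47(1−ω_c)  ⇒  62ω_c = 47  ⇒  ω_c = 47/62
sun–planet: 15·(0−47/62) = −16·(ω_p−ω_c)  ⇒  ω_p−ω_c = −(15/16)·(-47/62) = 705/992
ω_p = 47/62 + 705/992 = 47/32

47/32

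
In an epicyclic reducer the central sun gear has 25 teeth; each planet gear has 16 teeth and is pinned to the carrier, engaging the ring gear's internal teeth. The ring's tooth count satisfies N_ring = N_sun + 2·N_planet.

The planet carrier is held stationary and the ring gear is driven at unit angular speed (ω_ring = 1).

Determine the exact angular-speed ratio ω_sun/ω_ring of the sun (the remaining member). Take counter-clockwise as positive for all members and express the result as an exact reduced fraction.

-57/25

N_ring = 25 + 2·16 = 57
25(ω_s−ω_c) = −57(ω_r−ω_c),  ω_c=0, ω_r=1
ω_s = 0 − (57/25)(1−0) = -57/25
ω_s/ω_r = -57/25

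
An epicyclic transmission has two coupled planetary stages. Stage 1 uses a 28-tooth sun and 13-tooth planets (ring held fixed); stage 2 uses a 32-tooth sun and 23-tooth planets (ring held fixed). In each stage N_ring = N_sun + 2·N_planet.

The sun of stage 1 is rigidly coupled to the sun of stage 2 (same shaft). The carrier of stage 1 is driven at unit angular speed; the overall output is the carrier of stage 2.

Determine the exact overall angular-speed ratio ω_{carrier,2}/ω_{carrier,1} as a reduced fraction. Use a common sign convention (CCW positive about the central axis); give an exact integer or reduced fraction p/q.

Stage 1: N_ring = 28 + 2·13 = 54
Stage 1: 28(ω_s−ω_c) = −54(ω_r−ω_c),  ω_r=0, ω_c=1
Stage 1: ω_s = 1 − (54/28)(0−1) = 41/14
  ⇒ ω_s¹/ω_c¹ = 41/14
Stage 2: N_ring = 32 + 2·23 = 78
Stage 2: 32(ω_s−ω_c) = −78(ω_r−ω_c),  ω_r=0, ω_s=1
Stage 2: 32(1−ω_c) = −78(0−ω_c)  ⇒  110ω_c = 32  ⇒  ω_c = 16/55
  ⇒ ω_c²/ω_s² = 16/55
Coupling ω_s² = ω_s¹ ⇒ overall = 41/14 × 16/55 = 328/385

328/385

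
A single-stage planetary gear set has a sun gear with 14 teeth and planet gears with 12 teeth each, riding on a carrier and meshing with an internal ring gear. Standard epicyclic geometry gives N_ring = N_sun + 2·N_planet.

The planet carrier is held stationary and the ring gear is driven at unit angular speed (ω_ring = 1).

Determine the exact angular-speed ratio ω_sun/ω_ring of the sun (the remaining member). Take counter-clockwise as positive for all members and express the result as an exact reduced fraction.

N_ring = 14 + 2·12 = 38
14(ω_s−ω_c) = −38(ω_r−ω_c),  ω_c=0, ω_r=1
ω_s = 0 − (38/14)(1−0) = -19/7
ω_s/ω_r = -19/7

-19/7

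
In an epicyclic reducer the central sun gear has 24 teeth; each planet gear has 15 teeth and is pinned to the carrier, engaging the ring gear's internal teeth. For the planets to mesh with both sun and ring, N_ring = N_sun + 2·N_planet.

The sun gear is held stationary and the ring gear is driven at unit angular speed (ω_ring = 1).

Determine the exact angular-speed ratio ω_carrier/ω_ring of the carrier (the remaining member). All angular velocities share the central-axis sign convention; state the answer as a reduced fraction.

9/13

N_ring = 24 + 2·15 = 54
24(ω_s−ω_c) = −54(ω_r−ω_c),  ω_s=0, ω_r=1
24(0−ω_c) = −54(1−ω_c)  ⇒  78ω_c = 54  ⇒  ω_c = 9/13
ω_c/ω_r = 9/13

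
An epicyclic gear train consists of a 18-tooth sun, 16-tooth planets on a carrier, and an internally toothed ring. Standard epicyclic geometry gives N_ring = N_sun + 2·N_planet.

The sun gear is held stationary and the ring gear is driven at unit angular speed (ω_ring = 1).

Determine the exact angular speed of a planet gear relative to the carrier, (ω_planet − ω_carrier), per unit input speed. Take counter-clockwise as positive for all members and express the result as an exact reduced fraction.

N_ring = 18 + 2·16 = 50
18(ω_s−ω_c) = −50(ω_r−ω_c),  ω_s=0, ω_r=1
18(0−ω_c) = −50(1−ω_c)  ⇒  68ω_c = 50  ⇒  ω_c = 25/34
sun–planet: 18·(0−25/34) = −16·(ω_p−ω_c)  ⇒  ω_p−ω_c = −(18/16)·(-25/34) = 225/272

225/272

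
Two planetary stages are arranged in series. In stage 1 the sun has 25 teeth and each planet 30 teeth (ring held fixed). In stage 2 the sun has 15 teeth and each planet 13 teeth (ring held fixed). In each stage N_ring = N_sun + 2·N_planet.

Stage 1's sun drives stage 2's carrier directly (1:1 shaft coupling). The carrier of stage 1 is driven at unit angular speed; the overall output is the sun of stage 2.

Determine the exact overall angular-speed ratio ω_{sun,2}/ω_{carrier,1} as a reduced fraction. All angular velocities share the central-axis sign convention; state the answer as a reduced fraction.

1232/75

Stage 1: N_ring = 25 + 2·30 = 85
Stage 1: 25(ω_s−ω_c) = −85(ω_r−ω_c),  ω_r=0, ω_c=1
Stage 1: ω_s = 1 − (85/25)(0−1) = 22/5
  ⇒ ω_s¹/ω_c¹ = 22/5
Stage 2: N_ring = 15 + 2·13 = 41
Stage 2: 15(ω_s−ω_c) = −41(ω_r−ω_c),  ω_r=0, ω_c=1
Stage 2: ω_s = 1 − (41/15)(0−1) = 56/15
  ⇒ ω_s²/ω_c² = 56/15
Coupling ω_c² = ω_s¹ ⇒ overall = 22/5 × 56/15 = 1232/75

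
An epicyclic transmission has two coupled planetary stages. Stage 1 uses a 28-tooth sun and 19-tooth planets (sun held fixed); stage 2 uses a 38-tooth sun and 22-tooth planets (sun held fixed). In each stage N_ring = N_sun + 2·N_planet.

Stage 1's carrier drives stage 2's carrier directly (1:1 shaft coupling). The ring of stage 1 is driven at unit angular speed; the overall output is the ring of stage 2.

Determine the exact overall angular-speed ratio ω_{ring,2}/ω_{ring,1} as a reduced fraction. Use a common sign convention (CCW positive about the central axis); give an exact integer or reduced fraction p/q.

Stage 1: N_ring = 28 + 2·19 = 66
Stage 1: 28(ω_s−ω_c) = −66(ω_r−ω_c),  ω_s=0, ω_r=1
Stage 1: 28(0−ω_c) = −66(1−ω_c)  ⇒  94ω_c = 66  ⇒  ω_c = 33/47
  ⇒ ω_c¹/ω_r¹ = 33/47
Stage 2: N_ring = 38 + 2·22 = 82
Stage 2: 38(ω_s−ω_c) = −82(ω_r−ω_c),  ω_s=0, ω_c=1
Stage 2: ω_r = 1 − (38/82)(0−1) = 60/41
  ⇒ ω_r²/ω_c² = 60/41
Coupling ω_c² = ω_c¹ ⇒ overall = 33/47 × 60/41 = 1980/1927

1980/1927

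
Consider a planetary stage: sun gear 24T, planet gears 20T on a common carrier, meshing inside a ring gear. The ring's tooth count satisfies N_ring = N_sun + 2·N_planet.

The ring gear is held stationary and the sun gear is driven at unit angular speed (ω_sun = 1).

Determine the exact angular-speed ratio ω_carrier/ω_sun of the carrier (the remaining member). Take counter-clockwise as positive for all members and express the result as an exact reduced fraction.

N_ring = 24 + 2·20 = 64
24(ω_s−ω_c) = −64(ω_r−ω_c),  ω_r=0, ω_s=1
24(1−ω_c) = −64(0−ω_c)  ⇒  88ω_c = 24  ⇒  ω_c = 3/11
ω_c/ω_s = 3/11

3/11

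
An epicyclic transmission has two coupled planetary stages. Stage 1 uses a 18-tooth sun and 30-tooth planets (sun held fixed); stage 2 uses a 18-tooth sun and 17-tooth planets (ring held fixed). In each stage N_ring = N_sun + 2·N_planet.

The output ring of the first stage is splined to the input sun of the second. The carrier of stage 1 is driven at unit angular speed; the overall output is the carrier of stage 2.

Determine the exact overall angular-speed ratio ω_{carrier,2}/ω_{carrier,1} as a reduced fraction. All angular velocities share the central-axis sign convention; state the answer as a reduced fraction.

Stage 1: N_ring = 18 + 2·30 = 78
Stage 1: 18(ω_s−ω_c) = −78(ω_r−ω_c),  ω_s=0, ω_c=1
Stage 1: ω_r = 1 − (18/78)(0−1) = 16/13
  ⇒ ω_r¹/ω_c¹ = 16/13
Stage 2: N_ring = 18 + 2·17 = 52
Stage 2: 18(ω_s−ω_c) = −52(ω_r−ω_c),  ω_r=0, ω_s=1
Stage 2: 18(1−ω_c) = −52(0−ω_c)  ⇒  70ω_c = 18  ⇒  ω_c = 9/35
  ⇒ ω_c²/ω_s² = 9/35
Coupling ω_s² = ω_r¹ ⇒ overall = 16/13 × 9/35 = 144/455

144/455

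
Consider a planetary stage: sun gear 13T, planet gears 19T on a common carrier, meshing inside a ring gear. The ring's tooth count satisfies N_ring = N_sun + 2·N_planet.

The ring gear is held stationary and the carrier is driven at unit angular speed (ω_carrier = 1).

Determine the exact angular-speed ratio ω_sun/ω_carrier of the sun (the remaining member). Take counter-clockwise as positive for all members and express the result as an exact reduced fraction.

64/13

N_ring = 13 + 2·19 = 51
13(ω_s−ω_c) = −51(ω_r−ω_c),  ω_r=0, ω_c=1
ω_s = 1 − (51/13)(0−1) = 64/13
ω_s/ω_c = 64/13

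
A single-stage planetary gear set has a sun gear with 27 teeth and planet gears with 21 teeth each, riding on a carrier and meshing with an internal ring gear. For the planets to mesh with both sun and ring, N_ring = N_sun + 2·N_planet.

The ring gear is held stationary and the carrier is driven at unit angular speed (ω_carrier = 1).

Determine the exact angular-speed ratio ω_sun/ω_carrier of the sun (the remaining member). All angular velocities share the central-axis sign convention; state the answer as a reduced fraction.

32/9

N_ring = 27 + 2·21 = 69
27(ω_s−ω_c) = −69(ω_r−ω_c),  ω_r=0, ω_c=1
ω_s = 1 − (69/27)(0−1) = 32/9
ω_s/ω_c = 32/9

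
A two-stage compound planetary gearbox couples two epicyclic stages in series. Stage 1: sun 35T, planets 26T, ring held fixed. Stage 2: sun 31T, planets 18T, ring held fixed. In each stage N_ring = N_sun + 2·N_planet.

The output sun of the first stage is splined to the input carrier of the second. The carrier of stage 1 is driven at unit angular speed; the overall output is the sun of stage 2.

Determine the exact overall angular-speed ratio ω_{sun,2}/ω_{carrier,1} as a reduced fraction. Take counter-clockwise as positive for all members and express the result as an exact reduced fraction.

Stage 1: N_ring = 35 + 2·26 = 87
Stage 1: 35(ω_s−ω_c) = −87(ω_r−ω_c),  ω_r=0, ω_c=1
Stage 1: ω_s = 1 − (87/35)(0−1) = 122/35
  ⇒ ω_s¹/ω_c¹ = 122/35
Stage 2: N_ring = 31 + 2·18 = 67
Stage 2: 31(ω_s−ω_c) = −67(ω_r−ω_c),  ω_r=0, ω_c=1
Stage 2: ω_s = 1 − (67/31)(0−1) = 98/31
  ⇒ ω_s²/ω_c² = 98/31
Coupling ω_c² = ω_s¹ ⇒ overall = 122/35 × 98/31 = 1708/155

1708/155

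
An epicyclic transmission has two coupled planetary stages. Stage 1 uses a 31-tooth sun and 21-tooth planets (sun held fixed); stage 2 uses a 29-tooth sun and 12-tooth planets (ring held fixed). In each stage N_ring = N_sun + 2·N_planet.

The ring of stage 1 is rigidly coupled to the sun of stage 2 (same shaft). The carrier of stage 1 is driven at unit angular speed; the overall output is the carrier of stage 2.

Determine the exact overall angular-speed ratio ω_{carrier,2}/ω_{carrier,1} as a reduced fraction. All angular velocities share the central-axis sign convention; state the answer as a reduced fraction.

Stage 1: N_ring = 31 + 2·21 = 73
Stage 1: 31(ω_s−ω_c) = −73(ω_r−ω_c),  ω_s=0, ω_c=1
Stage 1: ω_r = 1 − (31/73)(0−1) = 104/73
  ⇒ ω_r¹/ω_c¹ = 104/73
Stage 2: N_ring = 29 + 2·12 = 53
Stage 2: 29(ω_s−ω_c) = −53(ω_r−ω_c),  ω_r=0, ω_s=1
Stage 2: 29(1−ω_c) = −53(0−ω_c)  ⇒  82ω_c = 29  ⇒  ω_c = 29/82
  ⇒ ω_c²/ω_s² = 29/82
Coupling ω_s² = ω_r¹ ⇒ overall = 104/73 × 29/82 = 1508/2993

1508/2993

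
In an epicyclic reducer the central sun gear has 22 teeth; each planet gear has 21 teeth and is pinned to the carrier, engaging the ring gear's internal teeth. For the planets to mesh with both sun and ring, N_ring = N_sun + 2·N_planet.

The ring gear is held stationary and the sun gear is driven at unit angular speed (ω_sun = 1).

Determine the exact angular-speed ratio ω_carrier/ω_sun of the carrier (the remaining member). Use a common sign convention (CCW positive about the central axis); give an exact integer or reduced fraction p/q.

11/43

N_ring = 22 + 2·21 = 64
22(ω_s−ω_c) = −64(ω_r−ω_c),  ω_r=0, ω_s=1
22(1−ω_c) = −64(0−ω_c)  ⇒  86ω_c = 22  ⇒  ω_c = 11/43
ω_c/ω_s = 11/43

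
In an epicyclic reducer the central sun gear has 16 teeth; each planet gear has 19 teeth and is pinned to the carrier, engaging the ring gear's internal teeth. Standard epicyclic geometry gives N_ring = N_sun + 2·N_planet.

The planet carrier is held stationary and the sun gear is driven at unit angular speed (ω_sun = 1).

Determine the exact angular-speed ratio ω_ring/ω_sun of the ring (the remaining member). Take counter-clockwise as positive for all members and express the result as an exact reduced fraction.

N_ring = 16 + 2·19 = 54
16(ω_s−ω_c) = −54(ω_r−ω_c),  ω_c=0, ω_s=1
ω_r = 0 − (16/54)(1−0) = -8/27
ω_r/ω_s = -8/27

-8/27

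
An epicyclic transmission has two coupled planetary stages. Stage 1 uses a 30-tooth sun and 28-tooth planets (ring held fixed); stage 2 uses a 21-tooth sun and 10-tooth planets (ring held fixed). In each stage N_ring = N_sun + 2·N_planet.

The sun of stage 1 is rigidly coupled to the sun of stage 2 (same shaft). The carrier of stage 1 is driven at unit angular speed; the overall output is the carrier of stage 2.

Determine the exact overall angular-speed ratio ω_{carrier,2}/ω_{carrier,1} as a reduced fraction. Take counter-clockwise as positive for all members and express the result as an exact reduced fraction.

203/155

Stage 1: N_ring = 30 + 2·28 = 86
Stage 1: 30(ω_s−ω_c) = −86(ω_r−ω_c),  ω_r=0, ω_c=1
Stage 1: ω_s = 1 − (86/30)(0−1) = 58/15
  ⇒ ω_s¹/ω_c¹ = 58/15
Stage 2: N_ring = 21 + 2·10 = 41
Stage 2: 21(ω_s−ω_c) = −41(ω_r−ω_c),  ω_r=0, ω_s=1
Stage 2: 21(1−ω_c) = −41(0−ω_c)  ⇒  62ω_c = 21  ⇒  ω_c = 21/62
  ⇒ ω_c²/ω_s² = 21/62
Coupling ω_s² = ω_s¹ ⇒ overall = 58/15 × 21/62 = 203/155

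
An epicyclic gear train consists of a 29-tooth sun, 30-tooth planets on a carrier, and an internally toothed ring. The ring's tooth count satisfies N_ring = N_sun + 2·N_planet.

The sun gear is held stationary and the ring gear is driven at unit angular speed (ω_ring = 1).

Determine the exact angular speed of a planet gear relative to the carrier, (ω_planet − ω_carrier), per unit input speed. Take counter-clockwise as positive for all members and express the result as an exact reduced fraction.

2581/3540

N_ring = 29 + 2·30 = 89
29(ω_s−ω_c) = −89(ω_r−ω_c),  ω_s=0, ω_r=1
29(0−ω_c) = −89(1−ω_c)  ⇒  118ω_c = 89  ⇒  ω_c = 89/118
sun–planet: 29·(0−89/118) = −30·(ω_p−ω_c)  ⇒  ω_p−ω_c = −(29/30)·(-89/118) = 2581/3540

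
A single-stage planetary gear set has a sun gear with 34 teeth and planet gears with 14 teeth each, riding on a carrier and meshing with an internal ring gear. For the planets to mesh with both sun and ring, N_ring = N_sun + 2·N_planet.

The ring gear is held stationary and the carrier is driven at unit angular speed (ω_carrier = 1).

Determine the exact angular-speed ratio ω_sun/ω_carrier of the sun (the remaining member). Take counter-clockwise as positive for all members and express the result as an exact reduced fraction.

N_ring = 34 + 2·14 = 62
34(ω_s−ω_c) = −62(ω_r−ω_c),  ω_r=0, ω_c=1
ω_s = 1 − (62/34)(0−1) = 48/17
ω_s/ω_c = 48/17

48/17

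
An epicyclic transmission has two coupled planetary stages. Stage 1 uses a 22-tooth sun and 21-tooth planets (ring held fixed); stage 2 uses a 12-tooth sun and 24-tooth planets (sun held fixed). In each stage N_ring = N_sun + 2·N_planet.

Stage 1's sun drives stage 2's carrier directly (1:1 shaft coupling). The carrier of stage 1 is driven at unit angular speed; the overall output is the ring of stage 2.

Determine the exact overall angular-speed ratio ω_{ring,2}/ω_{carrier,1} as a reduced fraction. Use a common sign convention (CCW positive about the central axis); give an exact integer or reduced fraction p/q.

258/55

Stage 1: N_ring = 22 + 2·21 = 64
Stage 1: 22(ω_s−ω_c) = −64(ω_r−ω_c),  ω_r=0, ω_c=1
Stage 1: ω_s = 1 − (64/22)(0−1) = 43/11
  ⇒ ω_s¹/ω_c¹ = 43/11
Stage 2: N_ring = 12 + 2·24 = 60
Stage 2: 12(ω_s−ω_c) = −60(ω_r−ω_c),  ω_s=0, ω_c=1
Stage 2: ω_r = 1 − (12/60)(0−1) = 6/5
  ⇒ ω_r²/ω_c² = 6/5
Coupling ω_c² = ω_s¹ ⇒ overall = 43/11 × 6/5 = 258/55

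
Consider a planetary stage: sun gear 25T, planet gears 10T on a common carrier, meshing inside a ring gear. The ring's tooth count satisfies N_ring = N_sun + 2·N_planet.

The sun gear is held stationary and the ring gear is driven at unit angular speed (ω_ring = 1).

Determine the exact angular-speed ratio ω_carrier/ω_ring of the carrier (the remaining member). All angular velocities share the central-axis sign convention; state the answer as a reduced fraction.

N_ring = 25 + 2·10 = 45
25(ω_s−ω_c) = −45(ω_r−ω_c),  ω_s=0, ω_r=1
25(0−ω_c) = −45(1−ω_c)  ⇒  70ω_c = 45  ⇒  ω_c = 9/14
ω_c/ω_r = 9/14

9/14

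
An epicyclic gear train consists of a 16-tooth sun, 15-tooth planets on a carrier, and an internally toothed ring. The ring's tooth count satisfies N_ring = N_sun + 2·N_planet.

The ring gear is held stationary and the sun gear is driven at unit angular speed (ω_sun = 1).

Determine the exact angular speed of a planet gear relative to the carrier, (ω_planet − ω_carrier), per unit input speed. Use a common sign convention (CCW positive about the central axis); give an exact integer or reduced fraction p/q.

N_ring = 16 + 2·15 = 46
16(ω_s−ω_c) = −46(ω_r−ω_c),  ω_r=0, ω_s=1
16(1−ω_c) = −46(0−ω_c)  ⇒  62ω_c = 16  ⇒  ω_c = 8/31
sun–planet: 16·(1−8/31) = −15·(ω_p−ω_c)  ⇒  ω_p−ω_c = −(16/15)·(23/31) = -368/465

-368/465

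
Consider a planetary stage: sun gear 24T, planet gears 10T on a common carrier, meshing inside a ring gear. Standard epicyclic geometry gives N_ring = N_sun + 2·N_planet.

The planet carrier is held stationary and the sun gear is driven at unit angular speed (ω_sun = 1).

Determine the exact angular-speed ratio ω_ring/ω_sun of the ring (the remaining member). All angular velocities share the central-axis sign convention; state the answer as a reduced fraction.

N_ring = 24 + 2·10 = 44
24(ω_s−ω_c) = −44(ω_r−ω_c),  ω_c=0, ω_s=1
ω_r = 0 − (24/44)(1−0) = -6/11
ω_r/ω_s = -6/11

-6/11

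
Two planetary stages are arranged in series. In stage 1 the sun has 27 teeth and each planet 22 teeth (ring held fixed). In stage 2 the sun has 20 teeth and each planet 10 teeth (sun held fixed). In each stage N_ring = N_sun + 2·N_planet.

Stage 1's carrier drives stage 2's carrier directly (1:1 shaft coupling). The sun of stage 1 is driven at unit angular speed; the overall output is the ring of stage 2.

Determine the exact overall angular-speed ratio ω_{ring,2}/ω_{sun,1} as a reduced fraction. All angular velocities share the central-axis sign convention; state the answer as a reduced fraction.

Stage 1: N_ring = 27 + 2·22 = 71
Stage 1: 27(ω_s−ω_c) = −71(ω_r−ω_c),  ω_r=0, ω_s=1
Stage 1: 27(1−ω_c) = −71(0−ω_c)  ⇒  98ω_c = 27  ⇒  ω_c = 27/98
  ⇒ ω_c¹/ω_s¹ = 27/98
Stage 2: N_ring = 20 + 2·10 = 40
Stage 2: 20(ω_s−ω_c) = −40(ω_r−ω_c),  ω_s=0, ω_c=1
Stage 2: ω_r = 1 − (20/40)(0−1) = 3/2
  ⇒ ω_r²/ω_c² = 3/2
Coupling ω_c² = ω_c¹ ⇒ overall = 27/98 × 3/2 = 81/196

81/196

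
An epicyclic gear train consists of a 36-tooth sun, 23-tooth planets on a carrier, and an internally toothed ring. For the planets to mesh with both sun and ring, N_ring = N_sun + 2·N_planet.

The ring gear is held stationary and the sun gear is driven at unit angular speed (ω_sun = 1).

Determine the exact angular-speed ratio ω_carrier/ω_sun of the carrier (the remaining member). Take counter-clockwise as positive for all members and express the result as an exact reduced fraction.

N_ring = 36 + 2·23 = 82
36(ω_s−ω_c) = −82(ω_r−ω_c),  ω_r=0, ω_s=1
36(1−ω_c) = −82(0−ω_c)  ⇒  118ω_c = 36  ⇒  ω_c = 18/59
ω_c/ω_s = 18/59

18/59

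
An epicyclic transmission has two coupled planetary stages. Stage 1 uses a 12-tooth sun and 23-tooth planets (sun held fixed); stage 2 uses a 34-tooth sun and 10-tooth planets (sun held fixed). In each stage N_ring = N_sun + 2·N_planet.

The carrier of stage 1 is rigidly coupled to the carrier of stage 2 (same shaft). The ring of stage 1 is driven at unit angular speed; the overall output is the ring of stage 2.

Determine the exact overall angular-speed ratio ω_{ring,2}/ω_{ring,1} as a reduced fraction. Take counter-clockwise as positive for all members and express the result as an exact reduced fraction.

Stage 1: N_ring = 12 + 2·23 = 58
Stage 1: 12(ω_s−ω_c) = −58(ω_r−ω_c),  ω_s=0, ω_r=1
Stage 1: 12(0−ω_c) = −58(1−ω_c)  ⇒  70ω_c = 58  ⇒  ω_c = 29/35
  ⇒ ω_c¹/ω_r¹ = 29/35
Stage 2: N_ring = 34 + 2·10 = 54
Stage 2: 34(ω_s−ω_c) = −54(ω_r−ω_c),  ω_s=0, ω_c=1
Stage 2: ω_r = 1 − (34/54)(0−1) = 44/27
  ⇒ ω_r²/ω_c² = 44/27
Coupling ω_c² = ω_c¹ ⇒ overall = 29/35 × 44/27 = 1276/945

1276/945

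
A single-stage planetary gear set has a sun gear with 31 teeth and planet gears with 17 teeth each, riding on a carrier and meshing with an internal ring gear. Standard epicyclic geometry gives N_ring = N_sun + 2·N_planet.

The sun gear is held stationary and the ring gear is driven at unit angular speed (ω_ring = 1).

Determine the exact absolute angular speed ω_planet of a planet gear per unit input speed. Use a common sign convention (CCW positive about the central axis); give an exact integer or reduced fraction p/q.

65/34

N_ring = 31 + 2·17 = 65
31(ω_s−ω_c) = −65(ω_r−ω_c),  ω_s=0, ω_r=1
31(0−ω_c) = −65(1−ω_c)  ⇒  96ω_c = 65  ⇒  ω_c = 65/96
sun–planet: 31·(0−65/96) = −17·(ω_p−ω_c)  ⇒  ω_p−ω_c = −(31/17)·(-65/96) = 2015/1632
ω_p = 65/96 + 2015/1632 = 65/34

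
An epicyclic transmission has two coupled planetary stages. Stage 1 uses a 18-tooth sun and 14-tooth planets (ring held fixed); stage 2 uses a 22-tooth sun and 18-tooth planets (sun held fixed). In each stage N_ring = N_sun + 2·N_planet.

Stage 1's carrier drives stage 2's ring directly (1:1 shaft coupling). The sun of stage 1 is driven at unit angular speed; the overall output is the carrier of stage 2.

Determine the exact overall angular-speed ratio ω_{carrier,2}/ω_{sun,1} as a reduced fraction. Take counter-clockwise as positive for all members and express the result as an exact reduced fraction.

Stage 1: N_ring = 18 + 2·14 = 46
Stage 1: 18(ω_s−ω_c) = −46(ω_r−ω_c),  ω_r=0, ω_s=1
Stage 1: 18(1−ω_c) = −46(0−ω_c)  ⇒  64ω_c = 18  ⇒  ω_c = 9/32
  ⇒ ω_c¹/ω_s¹ = 9/32
Stage 2: N_ring = 22 + 2·18 = 58
Stage 2: 22(ω_s−ω_c) = −58(ω_r−ω_c),  ω_s=0, ω_r=1
Stage 2: 22(0−ω_c) = −58(1−ω_c)  ⇒  80ω_c = 58  ⇒  ω_c = 29/40
  ⇒ ω_c²/ω_r² = 29/40
Coupling ω_r² = ω_c¹ ⇒ overall = 9/32 × 29/40 = 261/1280

261/1280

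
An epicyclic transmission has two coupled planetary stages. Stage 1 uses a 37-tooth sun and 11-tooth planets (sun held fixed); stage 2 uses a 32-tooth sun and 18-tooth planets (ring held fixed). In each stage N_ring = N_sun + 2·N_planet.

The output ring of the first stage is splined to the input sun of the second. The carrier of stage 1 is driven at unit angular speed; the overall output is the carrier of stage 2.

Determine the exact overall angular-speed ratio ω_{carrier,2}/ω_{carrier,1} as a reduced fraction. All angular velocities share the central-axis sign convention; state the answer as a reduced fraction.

768/1475

Stage 1: N_ring = 37 + 2·11 = 59
Stage 1: 37(ω_s−ω_c) = −59(ω_r−ω_c),  ω_s=0, ω_c=1
Stage 1: ω_r = 1 − (37/59)(0−1) = 96/59
  ⇒ ω_r¹/ω_c¹ = 96/59
Stage 2: N_ring = 32 + 2·18 = 68
Stage 2: 32(ω_s−ω_c) = −68(ω_r−ω_c),  ω_r=0, ω_s=1
Stage 2: 32(1−ω_c) = −68(0−ω_c)  ⇒  100ω_c = 32  ⇒  ω_c = 8/25
  ⇒ ω_c²/ω_s² = 8/25
Coupling ω_s² = ω_r¹ ⇒ overall = 96/59 × 8/25 = 768/1475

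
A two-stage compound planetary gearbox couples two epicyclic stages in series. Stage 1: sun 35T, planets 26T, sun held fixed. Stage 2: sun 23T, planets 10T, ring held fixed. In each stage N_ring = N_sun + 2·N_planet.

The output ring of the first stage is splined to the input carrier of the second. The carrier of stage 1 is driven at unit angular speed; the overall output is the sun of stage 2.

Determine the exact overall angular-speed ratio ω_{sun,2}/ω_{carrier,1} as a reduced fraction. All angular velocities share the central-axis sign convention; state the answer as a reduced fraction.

Stage 1: N_ring = 35 + 2·26 = 87
Stage 1: 35(ω_s−ω_c) = −87(ω_r−ω_c),  ω_s=0, ω_c=1
Stage 1: ω_r = 1 − (35/87)(0−1) = 122/87
  ⇒ ω_r¹/ω_c¹ = 122/87
Stage 2: N_ring = 23 + 2·10 = 43
Stage 2: 23(ω_s−ω_c) = −43(ω_r−ω_c),  ω_r=0, ω_c=1
Stage 2: ω_s = 1 − (43/23)(0−1) = 66/23
  ⇒ ω_s²/ω_c² = 66/23
Coupling ω_c² = ω_r¹ ⇒ overall = 122/87 × 66/23 = 2684/667

2684/667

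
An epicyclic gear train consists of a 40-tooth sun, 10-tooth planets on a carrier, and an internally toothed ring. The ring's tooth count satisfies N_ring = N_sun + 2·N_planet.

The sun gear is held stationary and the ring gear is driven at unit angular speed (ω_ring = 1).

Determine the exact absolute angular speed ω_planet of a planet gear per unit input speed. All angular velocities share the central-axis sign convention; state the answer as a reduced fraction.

3

N_ring = 40 + 2·10 = 60
40(ω_s−ω_c) = −60(ω_r−ω_c),  ω_s=0, ω_r=1
40(0−ω_c) = −60(1−ω_c)  ⇒  100ω_c = 60  ⇒  ω_c = 3/5
sun–planet: 40·(0−3/5) = −10·(ω_p−ω_c)  ⇒  ω_p−ω_c = −(40/10)·(-3/5) = 12/5
ω_p = 3/5 + 12/5 = 3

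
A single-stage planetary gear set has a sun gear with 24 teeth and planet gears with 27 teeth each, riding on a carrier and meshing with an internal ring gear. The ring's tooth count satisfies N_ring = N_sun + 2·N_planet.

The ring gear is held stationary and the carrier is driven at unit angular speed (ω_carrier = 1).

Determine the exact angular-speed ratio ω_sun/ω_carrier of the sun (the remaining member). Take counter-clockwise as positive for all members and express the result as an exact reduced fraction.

17/4

N_ring = 24 + 2·27 = 78
24(ω_s−ω_c) = −78(ω_r−ω_c),  ω_r=0, ω_c=1
ω_s = 1 − (78/24)(0−1) = 17/4
ω_s/ω_c = 17/4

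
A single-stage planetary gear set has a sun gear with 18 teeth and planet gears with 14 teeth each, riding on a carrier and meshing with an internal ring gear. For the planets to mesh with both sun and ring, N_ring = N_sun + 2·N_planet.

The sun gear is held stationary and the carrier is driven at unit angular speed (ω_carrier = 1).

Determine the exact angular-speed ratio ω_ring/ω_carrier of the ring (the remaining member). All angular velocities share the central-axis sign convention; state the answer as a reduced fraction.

N_ring = 18 + 2·14 = 46
18(ω_s−ω_c) = −46(ω_r−ω_c),  ω_s=0, ω_c=1
ω_r = 1 − (18/46)(0−1) = 32/23
ω_r/ω_c = 32/23

32/23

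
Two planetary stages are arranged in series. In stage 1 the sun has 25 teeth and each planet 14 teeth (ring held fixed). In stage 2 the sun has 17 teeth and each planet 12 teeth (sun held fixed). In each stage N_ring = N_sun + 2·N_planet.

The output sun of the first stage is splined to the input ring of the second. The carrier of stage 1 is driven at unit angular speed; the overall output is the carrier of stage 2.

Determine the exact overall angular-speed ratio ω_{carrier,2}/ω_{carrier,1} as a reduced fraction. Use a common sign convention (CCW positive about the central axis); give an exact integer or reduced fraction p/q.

Stage 1: N_ring = 25 + 2·14 = 53
Stage 1: 25(ω_s−ω_c) = −53(ω_r−ω_c),  ω_r=0, ω_c=1
Stage 1: ω_s = 1 − (53/25)(0−1) = 78/25
  ⇒ ω_s¹/ω_c¹ = 78/25
Stage 2: N_ring = 17 + 2·12 = 41
Stage 2: 17(ω_s−ω_c) = −41(ω_r−ω_c),  ω_s=0, ω_r=1
Stage 2: 17(0−ω_c) = −41(1−ω_c)  ⇒  58ω_c = 41  ⇒  ω_c = 41/58
  ⇒ ω_c²/ω_r² = 41/58
Coupling ω_r² = ω_s¹ ⇒ overall = 78/25 × 41/58 = 1599/725

1599/725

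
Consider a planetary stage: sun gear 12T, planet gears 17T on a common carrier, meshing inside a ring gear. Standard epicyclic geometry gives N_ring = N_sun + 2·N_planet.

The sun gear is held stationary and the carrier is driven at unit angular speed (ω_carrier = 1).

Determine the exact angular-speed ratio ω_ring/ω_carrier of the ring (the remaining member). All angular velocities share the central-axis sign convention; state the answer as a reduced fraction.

29/23

N_ring = 12 + 2·17 = 46
12(ω_s−ω_c) = −46(ω_r−ω_c),  ω_s=0, ω_c=1
ω_r = 1 − (12/46)(0−1) = 29/23
ω_r/ω_c = 29/23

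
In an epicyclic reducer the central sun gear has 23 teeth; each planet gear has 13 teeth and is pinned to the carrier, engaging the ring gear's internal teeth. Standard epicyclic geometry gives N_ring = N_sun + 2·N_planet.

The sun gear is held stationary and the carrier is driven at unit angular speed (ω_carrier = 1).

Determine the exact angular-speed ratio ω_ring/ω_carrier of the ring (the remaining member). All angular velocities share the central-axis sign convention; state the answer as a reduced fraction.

N_ring = 23 + 2·13 = 49
23(ω_s−ω_c) = −49(ω_r−ω_c),  ω_s=0, ω_c=1
ω_r = 1 − (23/49)(0−1) = 72/49
ω_r/ω_c = 72/49

72/49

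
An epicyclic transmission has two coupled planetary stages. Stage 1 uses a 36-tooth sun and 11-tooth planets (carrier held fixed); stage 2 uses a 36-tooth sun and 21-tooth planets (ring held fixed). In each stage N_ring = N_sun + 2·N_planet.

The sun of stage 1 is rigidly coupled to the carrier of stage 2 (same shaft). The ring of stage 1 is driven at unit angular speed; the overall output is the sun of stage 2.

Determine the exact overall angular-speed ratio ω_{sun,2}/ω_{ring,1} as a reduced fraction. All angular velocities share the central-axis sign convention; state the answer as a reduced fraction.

-551/108

Stage 1: N_ring = 36 + 2·11 = 58
Stage 1: 36(ω_s−ω_c) = −58(ω_r−ω_c),  ω_c=0, ω_r=1
Stage 1: ω_s = 0 − (58/36)(1−0) = -29/18
  ⇒ ω_s¹/ω_r¹ = -29/18
Stage 2: N_ring = 36 + 2·21 = 78
Stage 2: 36(ω_s−ω_c) = −78(ω_r−ω_c),  ω_r=0, ω_c=1
Stage 2: ω_s = 1 − (78/36)(0−1) = 19/6
  ⇒ ω_s²/ω_c² = 19/6
Coupling ω_c² = ω_s¹ ⇒ overall = -29/18 × 19/6 = -551/108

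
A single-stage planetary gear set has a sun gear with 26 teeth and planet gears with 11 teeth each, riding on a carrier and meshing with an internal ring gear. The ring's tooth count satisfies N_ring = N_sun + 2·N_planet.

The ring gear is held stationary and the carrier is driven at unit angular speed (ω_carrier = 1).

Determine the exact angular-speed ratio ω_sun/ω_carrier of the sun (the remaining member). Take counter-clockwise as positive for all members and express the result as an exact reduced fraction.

37/13

N_ring = 26 + 2·11 = 48
26(ω_s−ω_c) = −48(ω_r−ω_c),  ω_r=0, ω_c=1
ω_s = 1 − (48/26)(0−1) = 37/13
ω_s/ω_c = 37/13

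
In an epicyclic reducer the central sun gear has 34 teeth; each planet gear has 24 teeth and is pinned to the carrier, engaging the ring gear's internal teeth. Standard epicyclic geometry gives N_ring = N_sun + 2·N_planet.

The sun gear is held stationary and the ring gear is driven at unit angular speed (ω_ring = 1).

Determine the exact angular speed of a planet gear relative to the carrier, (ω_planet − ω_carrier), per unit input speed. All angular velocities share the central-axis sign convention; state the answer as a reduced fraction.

N_ring = 34 + 2·24 = 82
34(ω_s−ω_c) = −82(ω_r−ω_c),  ω_s=0, ω_r=1
34(0−ω_c) = −82(1−ω_c)  ⇒  116ω_c = 82  ⇒  ω_c = 41/58
sun–planet: 34·(0−41/58) = −24·(ω_p−ω_c)  ⇒  ω_p−ω_c = −(34/24)·(-41/58) = 697/696

697/696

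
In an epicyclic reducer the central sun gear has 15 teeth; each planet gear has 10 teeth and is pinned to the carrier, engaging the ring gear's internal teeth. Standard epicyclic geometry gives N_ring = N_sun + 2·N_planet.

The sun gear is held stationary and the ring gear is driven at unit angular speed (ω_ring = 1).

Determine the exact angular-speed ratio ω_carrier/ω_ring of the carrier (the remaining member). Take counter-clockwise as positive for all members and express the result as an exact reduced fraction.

7/10

N_ring = 15 + 2·10 = 35
15(ω_s−ω_c) = −35(ω_r−ω_c),  ω_s=0, ω_r=1
15(0−ω_c) = −35(1−ω_c)  ⇒  50ω_c = 35  ⇒  ω_c = 7/10
ω_c/ω_r = 7/10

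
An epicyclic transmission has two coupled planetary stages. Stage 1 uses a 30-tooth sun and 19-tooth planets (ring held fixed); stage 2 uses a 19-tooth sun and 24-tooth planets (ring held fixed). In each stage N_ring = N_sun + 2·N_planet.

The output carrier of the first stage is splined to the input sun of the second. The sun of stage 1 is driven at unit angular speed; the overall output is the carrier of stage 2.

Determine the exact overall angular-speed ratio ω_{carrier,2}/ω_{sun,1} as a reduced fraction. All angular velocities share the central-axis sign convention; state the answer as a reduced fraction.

285/4214

Stage 1: N_ring = 30 + 2·19 = 68
Stage 1: 30(ω_s−ω_c) = −68(ω_r−ω_c),  ω_r=0, ω_s=1
Stage 1: 30(1−ω_c) = −68(0−ω_c)  ⇒  98ω_c = 30  ⇒  ω_c = 15/49
  ⇒ ω_c¹/ω_s¹ = 15/49
Stage 2: N_ring = 19 + 2·24 = 67
Stage 2: 19(ω_s−ω_c) = −67(ω_r−ω_c),  ω_r=0, ω_s=1
Stage 2: 19(1−ω_c) = −67(0−ω_c)  ⇒  86ω_c = 19  ⇒  ω_c = 19/86
  ⇒ ω_c²/ω_s² = 19/86
Coupling ω_s² = ω_c¹ ⇒ overall = 15/49 × 19/86 = 285/4214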